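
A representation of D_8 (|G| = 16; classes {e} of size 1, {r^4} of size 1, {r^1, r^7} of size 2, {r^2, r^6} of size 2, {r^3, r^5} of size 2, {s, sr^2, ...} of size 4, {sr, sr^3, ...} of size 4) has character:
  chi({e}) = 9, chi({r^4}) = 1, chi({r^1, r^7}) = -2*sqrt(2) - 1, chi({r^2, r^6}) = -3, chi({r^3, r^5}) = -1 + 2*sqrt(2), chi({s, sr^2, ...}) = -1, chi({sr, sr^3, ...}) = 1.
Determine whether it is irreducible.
Not irreducible (reducible): <chi, chi> = 9 > 1.

Solution. <chi, chi> = (1/|G|) sum_C |C| * |chi(C)|^2 = (1/16)[1*|9|^2 + 1*|1|^2 + 2*|-2*sqrt(2) - 1|^2 + 2*|-3|^2 + 2*|-1 + 2*sqrt(2)|^2 + 4*|-1|^2 + 4*|1|^2]
  = (1/16)[(81) + (1) + (8*sqrt(2) + 18) + (18) + (18 - 8*sqrt(2)) + (4) + (4)] = 144/16 = 9.
A character is irreducible iff <chi, chi> = 1, so this representation is reducible.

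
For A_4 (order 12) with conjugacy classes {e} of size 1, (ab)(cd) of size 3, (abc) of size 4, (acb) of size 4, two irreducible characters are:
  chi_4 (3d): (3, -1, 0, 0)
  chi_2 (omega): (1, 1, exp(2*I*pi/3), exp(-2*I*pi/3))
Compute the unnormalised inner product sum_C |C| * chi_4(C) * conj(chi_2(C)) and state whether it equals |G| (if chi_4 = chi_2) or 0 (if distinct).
Sum = 0; so <chi_4, chi_2> = 0 (distinct irreducibles are orthogonal).

Proof sketch: Compute term by term over conjugacy classes (|C| * chi_4(C) * conj(chi_2(C))):
  1*(3)*conj(1) + 3*(-1)*conj(1) + 4*(0)*conj(exp(2*I*pi/3)) + 4*(0)*conj(exp(-2*I*pi/3))
  = (3) + (-3) + (0) + (0)
  = 0.
(Exp terms are combined using exp(i*s)*conj(exp(i*t)) = exp(i*(s-t)), and sums of them are collapsed using the identity that for every m > 1 the m distinct m-th roots of unity sum to 0, e.g. 1 + exp(2*I*pi/3) + exp(-2*I*pi/3) = 0.)
Dividing by |G| = 12 gives 0/12 = 0, matching the row-orthogonality relation <chi_4, chi_2> = [chi_4 = chi_2].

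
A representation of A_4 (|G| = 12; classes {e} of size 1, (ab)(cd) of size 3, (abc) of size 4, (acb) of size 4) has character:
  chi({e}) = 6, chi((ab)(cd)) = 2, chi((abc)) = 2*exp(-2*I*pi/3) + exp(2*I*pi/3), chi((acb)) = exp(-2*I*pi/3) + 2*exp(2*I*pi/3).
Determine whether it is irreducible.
Not irreducible (reducible): <chi, chi> = 6 > 1.

Working: <chi, chi> = (1/|G|) sum_C |C| * |chi(C)|^2 = (1/12)[1*|6|^2 + 3*|2|^2 + 4*|2*exp(-2*I*pi/3) + exp(2*I*pi/3)|^2 + 4*|exp(-2*I*pi/3) + 2*exp(2*I*pi/3)|^2]
  = (1/12)[(36) + (12) + (12) + (12)] = 72/12 = 6.
(Exp terms are combined using exp(i*s)*conj(exp(i*t)) = exp(i*(s-t)), and sums of them are collapsed using the identity that for every m > 1 the m distinct m-th roots of unity sum to 0, e.g. 1 + exp(2*I*pi/3) + exp(-2*I*pi/3) = 0.)
A character is irreducible iff <chi, chi> = 1, so this representation is reducible.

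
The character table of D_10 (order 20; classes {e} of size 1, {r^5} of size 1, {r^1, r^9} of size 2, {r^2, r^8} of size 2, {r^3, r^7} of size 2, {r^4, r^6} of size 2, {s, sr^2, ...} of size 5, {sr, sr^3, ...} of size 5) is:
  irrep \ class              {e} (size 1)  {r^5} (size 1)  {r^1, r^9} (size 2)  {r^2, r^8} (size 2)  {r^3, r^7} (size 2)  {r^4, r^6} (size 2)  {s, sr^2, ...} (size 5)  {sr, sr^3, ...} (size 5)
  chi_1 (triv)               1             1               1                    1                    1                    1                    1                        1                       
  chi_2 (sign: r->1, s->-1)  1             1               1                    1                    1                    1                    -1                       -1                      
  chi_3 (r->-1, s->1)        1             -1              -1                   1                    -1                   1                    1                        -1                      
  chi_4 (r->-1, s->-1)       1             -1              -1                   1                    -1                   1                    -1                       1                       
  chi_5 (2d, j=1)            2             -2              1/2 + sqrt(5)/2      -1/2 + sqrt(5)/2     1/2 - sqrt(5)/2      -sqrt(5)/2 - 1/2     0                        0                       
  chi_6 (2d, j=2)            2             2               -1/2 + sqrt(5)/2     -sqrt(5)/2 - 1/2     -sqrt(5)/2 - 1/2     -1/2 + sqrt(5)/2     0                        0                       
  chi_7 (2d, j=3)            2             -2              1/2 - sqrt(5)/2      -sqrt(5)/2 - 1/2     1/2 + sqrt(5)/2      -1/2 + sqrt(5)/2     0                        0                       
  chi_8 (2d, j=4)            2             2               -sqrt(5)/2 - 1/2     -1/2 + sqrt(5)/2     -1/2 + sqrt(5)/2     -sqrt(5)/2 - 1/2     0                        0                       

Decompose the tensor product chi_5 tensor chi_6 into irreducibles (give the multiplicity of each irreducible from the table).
chi_5 tensor chi_6 = chi_5 + chi_7 (all other irreducibles have multiplicity 0).

Justification: The character of a tensor product is the pointwise product (chi_5 * chi_6)(C) = chi_5(C) * chi_6(C):
  {e}: (2)*(2), {r^5}: (-2)*(2), {r^1, r^9}: (1/2 + sqrt(5)/2)*(-1/2 + sqrt(5)/2), {r^2, r^8}: (-1/2 + sqrt(5)/2)*(-sqrt(5)/2 - 1/2), {r^3, r^7}: (1/2 - sqrt(5)/2)*(-sqrt(5)/2 - 1/2), {r^4, r^6}: (-sqrt(5)/2 - 1/2)*(-1/2 + sqrt(5)/2), {s, sr^2, ...}: (0)*(0), {sr, sr^3, ...}: (0)*(0)
so (chi_5 * chi_6) takes values
  {e} -> 4, {r^5} -> -4, {r^1, r^9} -> 1, {r^2, r^8} -> -1, {r^3, r^7} -> 1, {r^4, r^6} -> -1, {s, sr^2, ...} -> 0, {sr, sr^3, ...} -> 0.
Now take the inner product of this character with each irreducible chi from the table, <chi_5*chi_6, chi> = (1/20) sum_C |C| (chi_5*chi_6)(C) conj(chi(C)):
  <chi_5*chi_6, chi_1> = (1/20)[1*(4)*conj(1) + 1*(-4)*conj(1) + 2*(1)*conj(1) + 2*(-1)*conj(1) + 2*(1)*conj(1) + 2*(-1)*conj(1) + 5*(0)*conj(1) + 5*(0)*conj(1)]
      = (1/20)[(4) + (-4) + (2) + (-2) + (2) + (-2) + (0) + (0)] = 0/20 = 0
  <chi_5*chi_6, chi_2> = (1/20)[1*(4)*conj(1) + 1*(-4)*conj(1) + 2*(1)*conj(1) + 2*(-1)*conj(1) + 2*(1)*conj(1) + 2*(-1)*conj(1) + 5*(0)*conj(-1) + 5*(0)*conj(-1)]
      = (1/20)[(4) + (-4) + (2) + (-2) + (2) + (-2) + (0) + (0)] = 0/20 = 0
  <chi_5*chi_6, chi_3> = (1/20)[1*(4)*conj(1) + 1*(-4)*conj(-1) + 2*(1)*conj(-1) + 2*(-1)*conj(1) + 2*(1)*conj(-1) + 2*(-1)*conj(1) + 5*(0)*conj(1) + 5*(0)*conj(-1)]
      = (1/20)[(4) + (4) + (-2) + (-2) + (-2) + (-2) + (0) + (0)] = 0/20 = 0
  <chi_5*chi_6, chi_4> = (1/20)[1*(4)*conj(1) + 1*(-4)*conj(-1) + 2*(1)*conj(-1) + 2*(-1)*conj(1) + 2*(1)*conj(-1) + 2*(-1)*conj(1) + 5*(0)*conj(-1) + 5*(0)*conj(1)]
      = (1/20)[(4) + (4) + (-2) + (-2) + (-2) + (-2) + (0) + (0)] = 0/20 = 0
  <chi_5*chi_6, chi_5> = (1/20)[1*(4)*conj(2) + 1*(-4)*conj(-2) + 2*(1)*conj(1/2 + sqrt(5)/2) + 2*(-1)*conj(-1/2 + sqrt(5)/2) + 2*(1)*conj(1/2 - sqrt(5)/2) + 2*(-1)*conj(-sqrt(5)/2 - 1/2) + 5*(0)*conj(0) + 5*(0)*conj(0)]
      = (1/20)[(8) + (8) + (1 + sqrt(5)) + (1 - sqrt(5)) + (1 - sqrt(5)) + (1 + sqrt(5)) + (0) + (0)] = 20/20 = 1
  <chi_5*chi_6, chi_6> = (1/20)[1*(4)*conj(2) + 1*(-4)*conj(2) + 2*(1)*conj(-1/2 + sqrt(5)/2) + 2*(-1)*conj(-sqrt(5)/2 - 1/2) + 2*(1)*conj(-sqrt(5)/2 - 1/2) + 2*(-1)*conj(-1/2 + sqrt(5)/2) + 5*(0)*conj(0) + 5*(0)*conj(0)]
      = (1/20)[(8) + (-8) + (-1 + sqrt(5)) + (1 + sqrt(5)) + (-sqrt(5) - 1) + (1 - sqrt(5)) + (0) + (0)] = 0/20 = 0
  <chi_5*chi_6, chi_7> = (1/20)[1*(4)*conj(2) + 1*(-4)*conj(-2) + 2*(1)*conj(1/2 - sqrt(5)/2) + 2*(-1)*conj(-sqrt(5)/2 - 1/2) + 2*(1)*conj(1/2 + sqrt(5)/2) + 2*(-1)*conj(-1/2 + sqrt(5)/2) + 5*(0)*conj(0) + 5*(0)*conj(0)]
      = (1/20)[(8) + (8) + (1 - sqrt(5)) + (1 + sqrt(5)) + (1 + sqrt(5)) + (1 - sqrt(5)) + (0) + (0)] = 20/20 = 1
  <chi_5*chi_6, chi_8> = (1/20)[1*(4)*conj(2) + 1*(-4)*conj(2) + 2*(1)*conj(-sqrt(5)/2 - 1/2) + 2*(-1)*conj(-1/2 + sqrt(5)/2) + 2*(1)*conj(-1/2 + sqrt(5)/2) + 2*(-1)*conj(-sqrt(5)/2 - 1/2) + 5*(0)*conj(0) + 5*(0)*conj(0)]
      = (1/20)[(8) + (-8) + (-sqrt(5) - 1) + (1 - sqrt(5)) + (-1 + sqrt(5)) + (1 + sqrt(5)) + (0) + (0)] = 0/20 = 0
Hence the multiplicities are chi_5: 1, chi_7: 1. Dimension check: dim(chi_5)*dim(chi_6) = 2*2 = 4 and sum (mult * dim) = 1*2 + 1*2 = 4.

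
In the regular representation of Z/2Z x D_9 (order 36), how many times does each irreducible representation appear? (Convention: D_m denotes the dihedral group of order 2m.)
Each irreducible V_i of dimension d_i appears with multiplicity d_i, i.e. rho_reg = (direct sum over all irreducibles V_i) d_i V_i. The irreducible dimensions for Z/2Z x D_9 are 1, 1, 1, 1, 2, 2, 2, 2, 2, 2, 2, 2: 4 irreducibles of dimension 1, each with multiplicity 1; 8 irreducibles of dimension 2, each with multiplicity 2. Total dimension 4*1*1 + 8*2*2 = 36 = |G|.

General theorem: in the regular representation of a finite group G, each irreducible appears with multiplicity equal to its dimension. Check: dim(rho_reg) = sum d_i^2 = 1 + 1 + 1 + 1 + 4 + 4 + 4 + 4 + 4 + 4 + 4 + 4 = 36 = |G|.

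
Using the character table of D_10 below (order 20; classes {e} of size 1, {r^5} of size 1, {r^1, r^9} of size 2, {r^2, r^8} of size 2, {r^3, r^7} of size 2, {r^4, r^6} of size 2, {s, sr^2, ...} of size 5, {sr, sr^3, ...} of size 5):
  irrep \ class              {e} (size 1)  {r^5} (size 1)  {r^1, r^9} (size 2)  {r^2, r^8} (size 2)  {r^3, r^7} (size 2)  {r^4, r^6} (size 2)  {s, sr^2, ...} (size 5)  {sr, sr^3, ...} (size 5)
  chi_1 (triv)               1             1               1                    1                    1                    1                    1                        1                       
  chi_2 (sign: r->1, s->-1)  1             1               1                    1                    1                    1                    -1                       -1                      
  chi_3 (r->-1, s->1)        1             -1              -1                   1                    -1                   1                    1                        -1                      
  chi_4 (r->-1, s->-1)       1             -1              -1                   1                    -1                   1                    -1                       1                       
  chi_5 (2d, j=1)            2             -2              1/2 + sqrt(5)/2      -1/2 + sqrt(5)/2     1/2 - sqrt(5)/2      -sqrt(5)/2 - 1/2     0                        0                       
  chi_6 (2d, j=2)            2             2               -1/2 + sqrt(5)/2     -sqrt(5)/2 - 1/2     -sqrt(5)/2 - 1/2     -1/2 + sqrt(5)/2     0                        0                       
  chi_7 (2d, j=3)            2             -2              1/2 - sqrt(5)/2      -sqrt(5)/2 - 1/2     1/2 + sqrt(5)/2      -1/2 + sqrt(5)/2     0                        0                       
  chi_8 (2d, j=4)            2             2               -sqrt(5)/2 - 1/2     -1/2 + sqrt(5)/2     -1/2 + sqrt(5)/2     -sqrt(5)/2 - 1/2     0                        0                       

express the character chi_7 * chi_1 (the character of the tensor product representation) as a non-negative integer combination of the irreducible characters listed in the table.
chi_7 tensor chi_1 = chi_7 (all other irreducibles have multiplicity 0).

Derivation: The character of a tensor product is the pointwise product (chi_7 * chi_1)(C) = chi_7(C) * chi_1(C):
  {e}: (2)*(1), {r^5}: (-2)*(1), {r^1, r^9}: (1/2 - sqrt(5)/2)*(1), {r^2, r^8}: (-sqrt(5)/2 - 1/2)*(1), {r^3, r^7}: (1/2 + sqrt(5)/2)*(1), {r^4, r^6}: (-1/2 + sqrt(5)/2)*(1), {s, sr^2, ...}: (0)*(1), {sr, sr^3, ...}: (0)*(1)
so (chi_7 * chi_1) takes values
  {e} -> 2, {r^5} -> -2, {r^1, r^9} -> 1/2 - sqrt(5)/2, {r^2, r^8} -> -sqrt(5)/2 - 1/2, {r^3, r^7} -> 1/2 + sqrt(5)/2, {r^4, r^6} -> -1/2 + sqrt(5)/2, {s, sr^2, ...} -> 0, {sr, sr^3, ...} -> 0.
Now take the inner product of this character with each irreducible chi from the table, <chi_7*chi_1, chi> = (1/20) sum_C |C| (chi_7*chi_1)(C) conj(chi(C)):
  <chi_7*chi_1, chi_1> = (1/20)[1*(2)*conj(1) + 1*(-2)*conj(1) + 2*(1/2 - sqrt(5)/2)*conj(1) + 2*(-sqrt(5)/2 - 1/2)*conj(1) + 2*(1/2 + sqrt(5)/2)*conj(1) + 2*(-1/2 + sqrt(5)/2)*conj(1) + 5*(0)*conj(1) + 5*(0)*conj(1)]
      = (1/20)[(2) + (-2) + (1 - sqrt(5)) + (-sqrt(5) - 1) + (1 + sqrt(5)) + (-1 + sqrt(5)) + (0) + (0)] = 0/20 = 0
  <chi_7*chi_1, chi_2> = (1/20)[1*(2)*conj(1) + 1*(-2)*conj(1) + 2*(1/2 - sqrt(5)/2)*conj(1) + 2*(-sqrt(5)/2 - 1/2)*conj(1) + 2*(1/2 + sqrt(5)/2)*conj(1) + 2*(-1/2 + sqrt(5)/2)*conj(1) + 5*(0)*conj(-1) + 5*(0)*conj(-1)]
      = (1/20)[(2) + (-2) + (1 - sqrt(5)) + (-sqrt(5) - 1) + (1 + sqrt(5)) + (-1 + sqrt(5)) + (0) + (0)] = 0/20 = 0
  <chi_7*chi_1, chi_3> = (1/20)[1*(2)*conj(1) + 1*(-2)*conj(-1) + 2*(1/2 - sqrt(5)/2)*conj(-1) + 2*(-sqrt(5)/2 - 1/2)*conj(1) + 2*(1/2 + sqrt(5)/2)*conj(-1) + 2*(-1/2 + sqrt(5)/2)*conj(1) + 5*(0)*conj(1) + 5*(0)*conj(-1)]
      = (1/20)[(2) + (2) + (-1 + sqrt(5)) + (-sqrt(5) - 1) + (-sqrt(5) - 1) + (-1 + sqrt(5)) + (0) + (0)] = 0/20 = 0
  <chi_7*chi_1, chi_4> = (1/20)[1*(2)*conj(1) + 1*(-2)*conj(-1) + 2*(1/2 - sqrt(5)/2)*conj(-1) + 2*(-sqrt(5)/2 - 1/2)*conj(1) + 2*(1/2 + sqrt(5)/2)*conj(-1) + 2*(-1/2 + sqrt(5)/2)*conj(1) + 5*(0)*conj(-1) + 5*(0)*conj(1)]
      = (1/20)[(2) + (2) + (-1 + sqrt(5)) + (-sqrt(5) - 1) + (-sqrt(5) - 1) + (-1 + sqrt(5)) + (0) + (0)] = 0/20 = 0
  <chi_7*chi_1, chi_5> = (1/20)[1*(2)*conj(2) + 1*(-2)*conj(-2) + 2*(1/2 - sqrt(5)/2)*conj(1/2 + sqrt(5)/2) + 2*(-sqrt(5)/2 - 1/2)*conj(-1/2 + sqrt(5)/2) + 2*(1/2 + sqrt(5)/2)*conj(1/2 - sqrt(5)/2) + 2*(-1/2 + sqrt(5)/2)*conj(-sqrt(5)/2 - 1/2) + 5*(0)*conj(0) + 5*(0)*conj(0)]
      = (1/20)[(4) + (4) + (-2) + (-2) + (-2) + (-2) + (0) + (0)] = 0/20 = 0
  <chi_7*chi_1, chi_6> = (1/20)[1*(2)*conj(2) + 1*(-2)*conj(2) + 2*(1/2 - sqrt(5)/2)*conj(-1/2 + sqrt(5)/2) + 2*(-sqrt(5)/2 - 1/2)*conj(-sqrt(5)/2 - 1/2) + 2*(1/2 + sqrt(5)/2)*conj(-sqrt(5)/2 - 1/2) + 2*(-1/2 + sqrt(5)/2)*conj(-1/2 + sqrt(5)/2) + 5*(0)*conj(0) + 5*(0)*conj(0)]
      = (1/20)[(4) + (-4) + (-3 + sqrt(5)) + (sqrt(5) + 3) + (-3 - sqrt(5)) + (3 - sqrt(5)) + (0) + (0)] = 0/20 = 0
  <chi_7*chi_1, chi_7> = (1/20)[1*(2)*conj(2) + 1*(-2)*conj(-2) + 2*(1/2 - sqrt(5)/2)*conj(1/2 - sqrt(5)/2) + 2*(-sqrt(5)/2 - 1/2)*conj(-sqrt(5)/2 - 1/2) + 2*(1/2 + sqrt(5)/2)*conj(1/2 + sqrt(5)/2) + 2*(-1/2 + sqrt(5)/2)*conj(-1/2 + sqrt(5)/2) + 5*(0)*conj(0) + 5*(0)*conj(0)]
      = (1/20)[(4) + (4) + (3 - sqrt(5)) + (sqrt(5) + 3) + (sqrt(5) + 3) + (3 - sqrt(5)) + (0) + (0)] = 20/20 = 1
  <chi_7*chi_1, chi_8> = (1/20)[1*(2)*conj(2) + 1*(-2)*conj(2) + 2*(1/2 - sqrt(5)/2)*conj(-sqrt(5)/2 - 1/2) + 2*(-sqrt(5)/2 - 1/2)*conj(-1/2 + sqrt(5)/2) + 2*(1/2 + sqrt(5)/2)*conj(-1/2 + sqrt(5)/2) + 2*(-1/2 + sqrt(5)/2)*conj(-sqrt(5)/2 - 1/2) + 5*(0)*conj(0) + 5*(0)*conj(0)]
      = (1/20)[(4) + (-4) + (2) + (-2) + (2) + (-2) + (0) + (0)] = 0/20 = 0
Hence the multiplicities are chi_7: 1. Dimension check: dim(chi_7)*dim(chi_1) = 2*1 = 2 and sum (mult * dim) = 1*2 = 2.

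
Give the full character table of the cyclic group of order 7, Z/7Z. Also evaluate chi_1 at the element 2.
Character table of Z/7Z (irreps indexed chi_0,...,chi_6 with chi_k(m) = zeta_7^(k*m), zeta_7 = exp(2*pi*i/7)):
  irrep \ class  {0} (size 1)  {1} (size 1)    {2} (size 1)    {3} (size 1)    {4} (size 1)    {5} (size 1)    {6} (size 1)  
  chi_0          1             1               1               1               1               1               1             
  chi_1          1             exp(2*I*pi/7)   exp(4*I*pi/7)   exp(6*I*pi/7)   exp(-6*I*pi/7)  exp(-4*I*pi/7)  exp(-2*I*pi/7)
  chi_2          1             exp(4*I*pi/7)   exp(-6*I*pi/7)  exp(-2*I*pi/7)  exp(2*I*pi/7)   exp(6*I*pi/7)   exp(-4*I*pi/7)
  chi_3          1             exp(6*I*pi/7)   exp(-2*I*pi/7)  exp(4*I*pi/7)   exp(-4*I*pi/7)  exp(2*I*pi/7)   exp(-6*I*pi/7)
  chi_4          1             exp(-6*I*pi/7)  exp(2*I*pi/7)   exp(-4*I*pi/7)  exp(4*I*pi/7)   exp(-2*I*pi/7)  exp(6*I*pi/7) 
  chi_5          1             exp(-4*I*pi/7)  exp(6*I*pi/7)   exp(2*I*pi/7)   exp(-2*I*pi/7)  exp(-6*I*pi/7)  exp(4*I*pi/7) 
  chi_6          1             exp(-2*I*pi/7)  exp(-4*I*pi/7)  exp(-6*I*pi/7)  exp(6*I*pi/7)   exp(4*I*pi/7)   exp(2*I*pi/7) 

Spot check: chi_1(2) = zeta_7^(1*2) = zeta_7^2 = exp(4*I*pi/7).

Why: Z/7Z is abelian, so all 7 irreducible complex representations are 1-dimensional. They are given by chi_k(m) = zeta_7^(k*m) for k = 0,...,6. Row orthogonality: sum_m chi_k(m) conj(chi_l(m)) = 7 * [k = l].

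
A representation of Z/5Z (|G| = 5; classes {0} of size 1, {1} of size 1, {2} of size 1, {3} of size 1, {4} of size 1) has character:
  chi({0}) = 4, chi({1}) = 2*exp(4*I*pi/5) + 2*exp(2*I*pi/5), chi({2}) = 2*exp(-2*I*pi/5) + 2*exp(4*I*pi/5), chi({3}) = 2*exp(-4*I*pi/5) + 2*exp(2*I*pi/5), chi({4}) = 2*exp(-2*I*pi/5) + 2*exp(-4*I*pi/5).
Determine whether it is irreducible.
Not irreducible (reducible): <chi, chi> = 8 > 1.

Reasoning: <chi, chi> = (1/|G|) sum_C |C| * |chi(C)|^2 = (1/5)[1*|4|^2 + 1*|2*exp(4*I*pi/5) + 2*exp(2*I*pi/5)|^2 + 1*|2*exp(-2*I*pi/5) + 2*exp(4*I*pi/5)|^2 + 1*|2*exp(-4*I*pi/5) + 2*exp(2*I*pi/5)|^2 + 1*|2*exp(-2*I*pi/5) + 2*exp(-4*I*pi/5)|^2]
  = (1/5)[(16) + (8 + 4*exp(-2*I*pi/5) + 4*exp(2*I*pi/5)) + (8 + 4*exp(-4*I*pi/5) + 4*exp(4*I*pi/5)) + (8 + 4*exp(-4*I*pi/5) + 4*exp(4*I*pi/5)) + (8 + 4*exp(-2*I*pi/5) + 4*exp(2*I*pi/5))] = 40/5 = 8.
(Exp terms are combined using exp(i*s)*conj(exp(i*t)) = exp(i*(s-t)), and sums of them are collapsed using the identity that for every m > 1 the m distinct m-th roots of unity sum to 0, e.g. 1 + exp(2*I*pi/3) + exp(-2*I*pi/3) = 0.)
A character is irreducible iff <chi, chi> = 1, so this representation is reducible.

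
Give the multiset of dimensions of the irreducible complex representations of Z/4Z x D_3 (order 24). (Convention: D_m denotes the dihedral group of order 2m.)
Dimensions: 1, 1, 1, 1, 1, 1, 1, 1, 2, 2, 2, 2

Explanation: There are 12 irreducibles (= number of conjugacy classes). Their dimensions d_i satisfy sum d_i^2 = |G| = 24: 1 + 1 + 1 + 1 + 1 + 1 + 1 + 1 + 4 + 4 + 4 + 4 = 24. (For the product with Z/4Z: each of the 4 1-dim characters of Z/4Z tensors with each irrep of D_3, giving 4 copies of each D_3-dimension.)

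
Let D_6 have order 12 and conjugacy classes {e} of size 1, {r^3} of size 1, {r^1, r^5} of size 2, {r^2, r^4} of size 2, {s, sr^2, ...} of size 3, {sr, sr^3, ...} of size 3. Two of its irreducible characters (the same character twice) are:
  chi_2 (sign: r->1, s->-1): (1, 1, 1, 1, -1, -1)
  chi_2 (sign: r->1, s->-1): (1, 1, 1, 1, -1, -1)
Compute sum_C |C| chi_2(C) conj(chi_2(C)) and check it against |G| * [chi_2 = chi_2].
Sum = 12 = |G| = 12; so <chi_2, chi_2> = 1 (norm-1 confirms irreducibility).

Compute term by term over conjugacy classes (|C| * chi_2(C) * conj(chi_2(C))):
  1*(1)*conj(1) + 1*(1)*conj(1) + 2*(1)*conj(1) + 2*(1)*conj(1) + 3*(-1)*conj(-1) + 3*(-1)*conj(-1)
  = (1) + (1) + (2) + (2) + (3) + (3)
  = 12.
Dividing by |G| = 12 gives 12/12 = 1, matching the row-orthogonality relation <chi_2, chi_2> = [chi_2 = chi_2].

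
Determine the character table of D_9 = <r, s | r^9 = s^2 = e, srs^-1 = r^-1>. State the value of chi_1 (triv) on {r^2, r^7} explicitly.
Conjugacy classes: {e} of size 1, {r^1, r^8} of size 2, {r^2, r^7} of size 2, {r^3, r^6} of size 2, {r^4, r^5} of size 2, {s, sr, ..., sr^8} of size 9.
Character table:
  irrep \ class              {e} (size 1)  {r^1, r^8} (size 2)  {r^2, r^7} (size 2)  {r^3, r^6} (size 2)  {r^4, r^5} (size 2)  {s, sr, ..., sr^8} (size 9)
  chi_1 (triv)               1             1                    1                    1                    1                    1                          
  chi_2 (sign: r->1, s->-1)  1             1                    1                    1                    1                    -1                         
  chi_3 (2d, j=1)            2             2*cos(2*pi/9)        2*cos(4*pi/9)        -1                   -2*cos(pi/9)         0                          
  chi_4 (2d, j=2)            2             2*cos(4*pi/9)        -2*cos(pi/9)         -1                   2*cos(2*pi/9)        0                          
  chi_5 (2d, j=3)            2             -1                   -1                   2                    -1                   0                          
  chi_6 (2d, j=4)            2             -2*cos(pi/9)         2*cos(2*pi/9)        -1                   2*cos(4*pi/9)        0                          

Spot check: chi_1 (triv) on {r^2, r^7} = 1.

D_9 has order 2*9 = 18 with 6 conjugacy classes, hence 6 irreducibles. Sum of squared dims 1 + 1 + 4 + 4 + 4 + 4 = 18 = |G|. Linear characters come from the abelianisation; the 2-dimensional irreps have character r^k -> 2*cos(2*pi*j*k/9), reflections -> 0.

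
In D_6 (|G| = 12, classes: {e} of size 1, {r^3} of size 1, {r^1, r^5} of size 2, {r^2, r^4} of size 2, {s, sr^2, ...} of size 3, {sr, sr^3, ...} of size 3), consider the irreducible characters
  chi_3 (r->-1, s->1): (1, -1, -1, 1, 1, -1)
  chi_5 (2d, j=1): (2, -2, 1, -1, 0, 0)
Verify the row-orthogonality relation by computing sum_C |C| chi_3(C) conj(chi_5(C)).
Sum = 0; so <chi_3, chi_5> = 0 (distinct irreducibles are orthogonal).

Argument: Compute term by term over conjugacy classes (|C| * chi_3(C) * conj(chi_5(C))):
  1*(1)*conj(2) + 1*(-1)*conj(-2) + 2*(-1)*conj(1) + 2*(1)*conj(-1) + 3*(1)*conj(0) + 3*(-1)*conj(0)
  = (2) + (2) + (-2) + (-2) + (0) + (0)
  = 0.
Dividing by |G| = 12 gives 0/12 = 0, matching the row-orthogonality relation <chi_3, chi_5> = [chi_3 = chi_5].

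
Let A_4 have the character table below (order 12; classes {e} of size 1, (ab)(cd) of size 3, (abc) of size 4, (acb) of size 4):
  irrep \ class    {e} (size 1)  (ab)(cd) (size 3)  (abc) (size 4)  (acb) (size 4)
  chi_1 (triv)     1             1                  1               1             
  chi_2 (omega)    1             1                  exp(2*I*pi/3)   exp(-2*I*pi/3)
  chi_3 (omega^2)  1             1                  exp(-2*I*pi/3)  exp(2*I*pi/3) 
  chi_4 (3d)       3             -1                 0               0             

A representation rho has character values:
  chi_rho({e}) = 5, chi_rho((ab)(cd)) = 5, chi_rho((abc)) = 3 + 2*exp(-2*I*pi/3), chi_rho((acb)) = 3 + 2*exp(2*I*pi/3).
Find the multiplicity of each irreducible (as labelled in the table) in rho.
Multiplicities: chi_1: 3, chi_2: 0, chi_3: 2, chi_4: 0.

Why: Use <chi_rho, chi> = (1/|G|) sum_C |C| * chi_rho(C) * conj(chi(C)) with |G| = 12 for each irreducible chi in the table:
  <chi_rho, chi_1> = (1/12)[1*(5)*conj(1) + 3*(5)*conj(1) + 4*(3 + 2*exp(-2*I*pi/3))*conj(1) + 4*(3 + 2*exp(2*I*pi/3))*conj(1)]
      = (1/12)[(5) + (15) + (12 + 8*exp(-2*I*pi/3)) + (12 + 8*exp(2*I*pi/3))] = 36/12 = 3
  <chi_rho, chi_2> = (1/12)[1*(5)*conj(1) + 3*(5)*conj(1) + 4*(3 + 2*exp(-2*I*pi/3))*conj(exp(2*I*pi/3)) + 4*(3 + 2*exp(2*I*pi/3))*conj(exp(-2*I*pi/3))]
      = (1/12)[(5) + (15) + (12*exp(-2*I*pi/3) + 8*exp(2*I*pi/3)) + (8*exp(-2*I*pi/3) + 12*exp(2*I*pi/3))] = 0/12 = 0
  <chi_rho, chi_3> = (1/12)[1*(5)*conj(1) + 3*(5)*conj(1) + 4*(3 + 2*exp(-2*I*pi/3))*conj(exp(-2*I*pi/3)) + 4*(3 + 2*exp(2*I*pi/3))*conj(exp(2*I*pi/3))]
      = (1/12)[(5) + (15) + (8 + 12*exp(2*I*pi/3)) + (8 + 12*exp(-2*I*pi/3))] = 24/12 = 2
  <chi_rho, chi_4> = (1/12)[1*(5)*conj(3) + 3*(5)*conj(-1) + 4*(3 + 2*exp(-2*I*pi/3))*conj(0) + 4*(3 + 2*exp(2*I*pi/3))*conj(0)]
      = (1/12)[(15) + (-15) + (0) + (0)] = 0/12 = 0
(Exp terms are combined using exp(i*s)*conj(exp(i*t)) = exp(i*(s-t)), and sums of them are collapsed using the identity that for every m > 1 the m distinct m-th roots of unity sum to 0, e.g. 1 + exp(2*I*pi/3) + exp(-2*I*pi/3) = 0.)
Dimension check: dim(rho) = sum (mult * dim) = 3*1 + 0*1 + 2*1 + 0*3 = 5 = chi_rho(e) = 5.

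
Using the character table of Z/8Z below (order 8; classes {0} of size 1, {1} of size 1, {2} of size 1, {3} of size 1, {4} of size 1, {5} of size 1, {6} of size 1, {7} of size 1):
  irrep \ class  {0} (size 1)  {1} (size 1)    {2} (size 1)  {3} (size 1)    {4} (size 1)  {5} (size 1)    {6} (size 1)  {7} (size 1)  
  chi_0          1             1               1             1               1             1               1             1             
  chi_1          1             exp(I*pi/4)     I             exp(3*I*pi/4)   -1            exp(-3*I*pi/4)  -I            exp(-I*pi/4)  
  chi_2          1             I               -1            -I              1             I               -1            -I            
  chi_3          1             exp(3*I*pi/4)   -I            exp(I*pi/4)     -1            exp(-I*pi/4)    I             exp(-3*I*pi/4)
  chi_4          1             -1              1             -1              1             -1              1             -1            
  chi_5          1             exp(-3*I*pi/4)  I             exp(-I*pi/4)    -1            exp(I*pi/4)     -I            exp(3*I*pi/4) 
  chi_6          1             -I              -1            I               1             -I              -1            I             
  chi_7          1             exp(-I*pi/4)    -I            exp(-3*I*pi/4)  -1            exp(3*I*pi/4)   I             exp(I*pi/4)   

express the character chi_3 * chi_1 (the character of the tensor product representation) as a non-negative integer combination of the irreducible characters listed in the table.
chi_3 tensor chi_1 = chi_4 (all other irreducibles have multiplicity 0).

Working: The character of a tensor product is the pointwise product (chi_3 * chi_1)(C) = chi_3(C) * chi_1(C):
  {0}: (1)*(1), {1}: (exp(3*I*pi/4))*(exp(I*pi/4)), {2}: (-I)*(I), {3}: (exp(I*pi/4))*(exp(3*I*pi/4)), {4}: (-1)*(-1), {5}: (exp(-I*pi/4))*(exp(-3*I*pi/4)), {6}: (I)*(-I), {7}: (exp(-3*I*pi/4))*(exp(-I*pi/4))
so (chi_3 * chi_1) takes values
  {0} -> 1, {1} -> -1, {2} -> 1, {3} -> -1, {4} -> 1, {5} -> -1, {6} -> 1, {7} -> -1.
Now take the inner product of this character with each irreducible chi from the table, <chi_3*chi_1, chi> = (1/8) sum_C |C| (chi_3*chi_1)(C) conj(chi(C)):
  <chi_3*chi_1, chi_0> = (1/8)[1*(1)*conj(1) + 1*(-1)*conj(1) + 1*(1)*conj(1) + 1*(-1)*conj(1) + 1*(1)*conj(1) + 1*(-1)*conj(1) + 1*(1)*conj(1) + 1*(-1)*conj(1)]
      = (1/8)[(1) + (-1) + (1) + (-1) + (1) + (-1) + (1) + (-1)] = 0/8 = 0
  <chi_3*chi_1, chi_1> = (1/8)[1*(1)*conj(1) + 1*(-1)*conj(exp(I*pi/4)) + 1*(1)*conj(I) + 1*(-1)*conj(exp(3*I*pi/4)) + 1*(1)*conj(-1) + 1*(-1)*conj(exp(-3*I*pi/4)) + 1*(1)*conj(-I) + 1*(-1)*conj(exp(-I*pi/4))]
      = (1/8)[(1) + (-exp(-I*pi/4)) + (-I) + (-exp(-3*I*pi/4)) + (-1) + (-exp(3*I*pi/4)) + (I) + (-exp(I*pi/4))] = 0/8 = 0
  <chi_3*chi_1, chi_2> = (1/8)[1*(1)*conj(1) + 1*(-1)*conj(I) + 1*(1)*conj(-1) + 1*(-1)*conj(-I) + 1*(1)*conj(1) + 1*(-1)*conj(I) + 1*(1)*conj(-1) + 1*(-1)*conj(-I)]
      = (1/8)[(1) + (I) + (-1) + (-I) + (1) + (I) + (-1) + (-I)] = 0/8 = 0
  <chi_3*chi_1, chi_3> = (1/8)[1*(1)*conj(1) + 1*(-1)*conj(exp(3*I*pi/4)) + 1*(1)*conj(-I) + 1*(-1)*conj(exp(I*pi/4)) + 1*(1)*conj(-1) + 1*(-1)*conj(exp(-I*pi/4)) + 1*(1)*conj(I) + 1*(-1)*conj(exp(-3*I*pi/4))]
      = (1/8)[(1) + (-exp(-3*I*pi/4)) + (I) + (-exp(-I*pi/4)) + (-1) + (-exp(I*pi/4)) + (-I) + (-exp(3*I*pi/4))] = 0/8 = 0
  <chi_3*chi_1, chi_4> = (1/8)[1*(1)*conj(1) + 1*(-1)*conj(-1) + 1*(1)*conj(1) + 1*(-1)*conj(-1) + 1*(1)*conj(1) + 1*(-1)*conj(-1) + 1*(1)*conj(1) + 1*(-1)*conj(-1)]
      = (1/8)[(1) + (1) + (1) + (1) + (1) + (1) + (1) + (1)] = 8/8 = 1
  <chi_3*chi_1, chi_5> = (1/8)[1*(1)*conj(1) + 1*(-1)*conj(exp(-3*I*pi/4)) + 1*(1)*conj(I) + 1*(-1)*conj(exp(-I*pi/4)) + 1*(1)*conj(-1) + 1*(-1)*conj(exp(I*pi/4)) + 1*(1)*conj(-I) + 1*(-1)*conj(exp(3*I*pi/4))]
      = (1/8)[(1) + (-exp(3*I*pi/4)) + (-I) + (-exp(I*pi/4)) + (-1) + (-exp(-I*pi/4)) + (I) + (-exp(-3*I*pi/4))] = 0/8 = 0
  <chi_3*chi_1, chi_6> = (1/8)[1*(1)*conj(1) + 1*(-1)*conj(-I) + 1*(1)*conj(-1) + 1*(-1)*conj(I) + 1*(1)*conj(1) + 1*(-1)*conj(-I) + 1*(1)*conj(-1) + 1*(-1)*conj(I)]
      = (1/8)[(1) + (-I) + (-1) + (I) + (1) + (-I) + (-1) + (I)] = 0/8 = 0
  <chi_3*chi_1, chi_7> = (1/8)[1*(1)*conj(1) + 1*(-1)*conj(exp(-I*pi/4)) + 1*(1)*conj(-I) + 1*(-1)*conj(exp(-3*I*pi/4)) + 1*(1)*conj(-1) + 1*(-1)*conj(exp(3*I*pi/4)) + 1*(1)*conj(I) + 1*(-1)*conj(exp(I*pi/4))]
      = (1/8)[(1) + (-exp(I*pi/4)) + (I) + (-exp(3*I*pi/4)) + (-1) + (-exp(-3*I*pi/4)) + (-I) + (-exp(-I*pi/4))] = 0/8 = 0
(Exp terms are combined using exp(i*s)*conj(exp(i*t)) = exp(i*(s-t)), and sums of them are collapsed using the identity that for every m > 1 the m distinct m-th roots of unity sum to 0, e.g. 1 + exp(2*I*pi/3) + exp(-2*I*pi/3) = 0.)
Hence the multiplicities are chi_4: 1. Dimension check: dim(chi_3)*dim(chi_1) = 1*1 = 1 and sum (mult * dim) = 1*1 = 1.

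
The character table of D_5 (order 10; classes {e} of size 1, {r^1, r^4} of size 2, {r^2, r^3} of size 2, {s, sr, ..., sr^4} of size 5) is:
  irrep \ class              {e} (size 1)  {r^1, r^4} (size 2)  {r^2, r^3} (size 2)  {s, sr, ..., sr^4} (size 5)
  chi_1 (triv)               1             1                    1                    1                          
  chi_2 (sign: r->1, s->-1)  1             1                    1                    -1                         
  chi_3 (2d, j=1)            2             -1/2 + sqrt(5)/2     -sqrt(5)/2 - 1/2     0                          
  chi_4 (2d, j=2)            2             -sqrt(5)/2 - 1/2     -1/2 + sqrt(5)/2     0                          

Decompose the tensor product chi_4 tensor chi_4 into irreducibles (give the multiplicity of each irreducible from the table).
chi_4 tensor chi_4 = chi_1 + chi_2 + chi_3 (all other irreducibles have multiplicity 0).

Reasoning: The character of a tensor product is the pointwise product (chi_4 * chi_4)(C) = chi_4(C) * chi_4(C):
  {e}: (2)*(2), {r^1, r^4}: (-sqrt(5)/2 - 1/2)*(-sqrt(5)/2 - 1/2), {r^2, r^3}: (-1/2 + sqrt(5)/2)*(-1/2 + sqrt(5)/2), {s, sr, ..., sr^4}: (0)*(0)
so (chi_4 * chi_4) takes values
  {e} -> 4, {r^1, r^4} -> sqrt(5)/2 + 3/2, {r^2, r^3} -> 3/2 - sqrt(5)/2, {s, sr, ..., sr^4} -> 0.
Now take the inner product of this character with each irreducible chi from the table, <chi_4*chi_4, chi> = (1/10) sum_C |C| (chi_4*chi_4)(C) conj(chi(C)):
  <chi_4*chi_4, chi_1> = (1/10)[1*(4)*conj(1) + 2*(sqrt(5)/2 + 3/2)*conj(1) + 2*(3/2 - sqrt(5)/2)*conj(1) + 5*(0)*conj(1)]
      = (1/10)[(4) + (sqrt(5) + 3) + (3 - sqrt(5)) + (0)] = 10/10 = 1
  <chi_4*chi_4, chi_2> = (1/10)[1*(4)*conj(1) + 2*(sqrt(5)/2 + 3/2)*conj(1) + 2*(3/2 - sqrt(5)/2)*conj(1) + 5*(0)*conj(-1)]
      = (1/10)[(4) + (sqrt(5) + 3) + (3 - sqrt(5)) + (0)] = 10/10 = 1
  <chi_4*chi_4, chi_3> = (1/10)[1*(4)*conj(2) + 2*(sqrt(5)/2 + 3/2)*conj(-1/2 + sqrt(5)/2) + 2*(3/2 - sqrt(5)/2)*conj(-sqrt(5)/2 - 1/2) + 5*(0)*conj(0)]
      = (1/10)[(8) + (1 + sqrt(5)) + (1 - sqrt(5)) + (0)] = 10/10 = 1
  <chi_4*chi_4, chi_4> = (1/10)[1*(4)*conj(2) + 2*(sqrt(5)/2 + 3/2)*conj(-sqrt(5)/2 - 1/2) + 2*(3/2 - sqrt(5)/2)*conj(-1/2 + sqrt(5)/2) + 5*(0)*conj(0)]
      = (1/10)[(8) + (-2*sqrt(5) - 4) + (-4 + 2*sqrt(5)) + (0)] = 0/10 = 0
Hence the multiplicities are chi_1: 1, chi_2: 1, chi_3: 1. Dimension check: dim(chi_4)*dim(chi_4) = 2*2 = 4 and sum (mult * dim) = 1*1 + 1*1 + 1*2 = 4.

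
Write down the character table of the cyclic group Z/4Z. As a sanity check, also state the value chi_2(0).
Character table of Z/4Z (irreps indexed chi_0,...,chi_3 with chi_k(m) = zeta_4^(k*m), zeta_4 = exp(2*pi*i/4)):
  irrep \ class  {0} (size 1)  {1} (size 1)  {2} (size 1)  {3} (size 1)
  chi_0          1             1             1             1           
  chi_1          1             I             -1            -I          
  chi_2          1             -1            1             -1          
  chi_3          1             -I            -1            I           

Spot check: chi_2(0) = zeta_4^(2*0) = zeta_4^0 = 1.

Reasoning: Z/4Z is abelian, so all 4 irreducible complex representations are 1-dimensional. They are given by chi_k(m) = zeta_4^(k*m) for k = 0,...,3. Row orthogonality: sum_m chi_k(m) conj(chi_l(m)) = 4 * [k = l].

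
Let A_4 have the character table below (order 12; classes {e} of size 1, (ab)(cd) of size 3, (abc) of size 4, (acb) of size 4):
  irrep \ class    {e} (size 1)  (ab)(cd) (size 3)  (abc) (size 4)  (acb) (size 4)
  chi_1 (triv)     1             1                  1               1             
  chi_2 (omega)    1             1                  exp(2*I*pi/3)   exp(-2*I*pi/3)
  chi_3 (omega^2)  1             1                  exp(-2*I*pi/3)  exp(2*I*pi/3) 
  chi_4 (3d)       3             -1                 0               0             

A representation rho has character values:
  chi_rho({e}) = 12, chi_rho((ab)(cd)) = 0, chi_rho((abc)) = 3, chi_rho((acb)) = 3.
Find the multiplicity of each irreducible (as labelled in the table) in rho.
Multiplicities: chi_1: 3, chi_2: 0, chi_3: 0, chi_4: 3.

Justification: Use <chi_rho, chi> = (1/|G|) sum_C |C| * chi_rho(C) * conj(chi(C)) with |G| = 12 for each irreducible chi in the table:
  <chi_rho, chi_1> = (1/12)[1*(12)*conj(1) + 3*(0)*conj(1) + 4*(3)*conj(1) + 4*(3)*conj(1)]
      = (1/12)[(12) + (0) + (12) + (12)] = 36/12 = 3
  <chi_rho, chi_2> = (1/12)[1*(12)*conj(1) + 3*(0)*conj(1) + 4*(3)*conj(exp(2*I*pi/3)) + 4*(3)*conj(exp(-2*I*pi/3))]
      = (1/12)[(12) + (0) + (12*exp(-2*I*pi/3)) + (12*exp(2*I*pi/3))] = 0/12 = 0
  <chi_rho, chi_3> = (1/12)[1*(12)*conj(1) + 3*(0)*conj(1) + 4*(3)*conj(exp(-2*I*pi/3)) + 4*(3)*conj(exp(2*I*pi/3))]
      = (1/12)[(12) + (0) + (12*exp(2*I*pi/3)) + (12*exp(-2*I*pi/3))] = 0/12 = 0
  <chi_rho, chi_4> = (1/12)[1*(12)*conj(3) + 3*(0)*conj(-1) + 4*(3)*conj(0) + 4*(3)*conj(0)]
      = (1/12)[(36) + (0) + (0) + (0)] = 36/12 = 3
(Exp terms are combined using exp(i*s)*conj(exp(i*t)) = exp(i*(s-t)), and sums of them are collapsed using the identity that for every m > 1 the m distinct m-th roots of unity sum to 0, e.g. 1 + exp(2*I*pi/3) + exp(-2*I*pi/3) = 0.)
Dimension check: dim(rho) = sum (mult * dim) = 3*1 + 0*1 + 0*1 + 3*3 = 12 = chi_rho(e) = 12.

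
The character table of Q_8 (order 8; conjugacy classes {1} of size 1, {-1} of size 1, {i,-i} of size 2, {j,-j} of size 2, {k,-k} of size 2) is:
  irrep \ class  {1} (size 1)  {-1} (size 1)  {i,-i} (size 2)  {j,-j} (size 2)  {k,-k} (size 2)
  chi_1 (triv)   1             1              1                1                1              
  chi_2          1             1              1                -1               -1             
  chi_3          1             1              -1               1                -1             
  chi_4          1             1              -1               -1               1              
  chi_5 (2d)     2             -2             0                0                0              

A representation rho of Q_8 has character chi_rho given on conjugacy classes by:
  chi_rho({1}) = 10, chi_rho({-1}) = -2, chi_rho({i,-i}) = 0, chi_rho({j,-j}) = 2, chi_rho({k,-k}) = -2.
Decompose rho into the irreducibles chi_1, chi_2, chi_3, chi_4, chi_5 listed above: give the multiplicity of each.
Multiplicities: chi_1: 1, chi_2: 1, chi_3: 2, chi_4: 0, chi_5: 3.

Working: Use <chi_rho, chi> = (1/|G|) sum_C |C| * chi_rho(C) * conj(chi(C)) with |G| = 8 for each irreducible chi in the table:
  <chi_rho, chi_1> = (1/8)[1*(10)*conj(1) + 1*(-2)*conj(1) + 2*(0)*conj(1) + 2*(2)*conj(1) + 2*(-2)*conj(1)]
      = (1/8)[(10) + (-2) + (0) + (4) + (-4)] = 8/8 = 1
  <chi_rho, chi_2> = (1/8)[1*(10)*conj(1) + 1*(-2)*conj(1) + 2*(0)*conj(1) + 2*(2)*conj(-1) + 2*(-2)*conj(-1)]
      = (1/8)[(10) + (-2) + (0) + (-4) + (4)] = 8/8 = 1
  <chi_rho, chi_3> = (1/8)[1*(10)*conj(1) + 1*(-2)*conj(1) + 2*(0)*conj(-1) + 2*(2)*conj(1) + 2*(-2)*conj(-1)]
      = (1/8)[(10) + (-2) + (0) + (4) + (4)] = 16/8 = 2
  <chi_rho, chi_4> = (1/8)[1*(10)*conj(1) + 1*(-2)*conj(1) + 2*(0)*conj(-1) + 2*(2)*conj(-1) + 2*(-2)*conj(1)]
      = (1/8)[(10) + (-2) + (0) + (-4) + (-4)] = 0/8 = 0
  <chi_rho, chi_5> = (1/8)[1*(10)*conj(2) + 1*(-2)*conj(-2) + 2*(0)*conj(0) + 2*(2)*conj(0) + 2*(-2)*conj(0)]
      = (1/8)[(20) + (4) + (0) + (0) + (0)] = 24/8 = 3
Dimension check: dim(rho) = sum (mult * dim) = 1*1 + 1*1 + 2*1 + 0*1 + 3*2 = 10 = chi_rho(e) = 10.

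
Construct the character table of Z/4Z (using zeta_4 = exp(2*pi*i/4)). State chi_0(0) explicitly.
Character table of Z/4Z (irreps indexed chi_0,...,chi_3 with chi_k(m) = zeta_4^(k*m), zeta_4 = exp(2*pi*i/4)):
  irrep \ class  {0} (size 1)  {1} (size 1)  {2} (size 1)  {3} (size 1)
  chi_0          1             1             1             1           
  chi_1          1             I             -1            -I          
  chi_2          1             -1            1             -1          
  chi_3          1             -I            -1            I           

Spot check: chi_0(0) = zeta_4^(0*0) = zeta_4^0 = 1.

Working: Z/4Z is abelian, so all 4 irreducible complex representations are 1-dimensional. They are given by chi_k(m) = zeta_4^(k*m) for k = 0,...,3. Row orthogonality: sum_m chi_k(m) conj(chi_l(m)) = 4 * [k = l].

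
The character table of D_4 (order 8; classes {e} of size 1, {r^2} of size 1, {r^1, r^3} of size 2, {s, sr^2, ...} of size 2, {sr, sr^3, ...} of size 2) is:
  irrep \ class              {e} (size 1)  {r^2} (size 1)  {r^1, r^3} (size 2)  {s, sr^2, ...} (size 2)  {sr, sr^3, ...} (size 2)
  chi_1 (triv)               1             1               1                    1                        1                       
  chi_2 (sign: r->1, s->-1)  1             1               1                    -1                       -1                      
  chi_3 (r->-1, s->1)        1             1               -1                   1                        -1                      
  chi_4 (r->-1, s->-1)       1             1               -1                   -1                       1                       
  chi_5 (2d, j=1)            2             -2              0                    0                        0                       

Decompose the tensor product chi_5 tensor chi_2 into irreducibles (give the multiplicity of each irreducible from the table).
chi_5 tensor chi_2 = chi_5 (all other irreducibles have multiplicity 0).

Explanation: The character of a tensor product is the pointwise product (chi_5 * chi_2)(C) = chi_5(C) * chi_2(C):
  {e}: (2)*(1), {r^2}: (-2)*(1), {r^1, r^3}: (0)*(1), {s, sr^2, ...}: (0)*(-1), {sr, sr^3, ...}: (0)*(-1)
so (chi_5 * chi_2) takes values
  {e} -> 2, {r^2} -> -2, {r^1, r^3} -> 0, {s, sr^2, ...} -> 0, {sr, sr^3, ...} -> 0.
Now take the inner product of this character with each irreducible chi from the table, <chi_5*chi_2, chi> = (1/8) sum_C |C| (chi_5*chi_2)(C) conj(chi(C)):
  <chi_5*chi_2, chi_1> = (1/8)[1*(2)*conj(1) + 1*(-2)*conj(1) + 2*(0)*conj(1) + 2*(0)*conj(1) + 2*(0)*conj(1)]
      = (1/8)[(2) + (-2) + (0) + (0) + (0)] = 0/8 = 0
  <chi_5*chi_2, chi_2> = (1/8)[1*(2)*conj(1) + 1*(-2)*conj(1) + 2*(0)*conj(1) + 2*(0)*conj(-1) + 2*(0)*conj(-1)]
      = (1/8)[(2) + (-2) + (0) + (0) + (0)] = 0/8 = 0
  <chi_5*chi_2, chi_3> = (1/8)[1*(2)*conj(1) + 1*(-2)*conj(1) + 2*(0)*conj(-1) + 2*(0)*conj(1) + 2*(0)*conj(-1)]
      = (1/8)[(2) + (-2) + (0) + (0) + (0)] = 0/8 = 0
  <chi_5*chi_2, chi_4> = (1/8)[1*(2)*conj(1) + 1*(-2)*conj(1) + 2*(0)*conj(-1) + 2*(0)*conj(-1) + 2*(0)*conj(1)]
      = (1/8)[(2) + (-2) + (0) + (0) + (0)] = 0/8 = 0
  <chi_5*chi_2, chi_5> = (1/8)[1*(2)*conj(2) + 1*(-2)*conj(-2) + 2*(0)*conj(0) + 2*(0)*conj(0) + 2*(0)*conj(0)]
      = (1/8)[(4) + (4) + (0) + (0) + (0)] = 8/8 = 1
Hence the multiplicities are chi_5: 1. Dimension check: dim(chi_5)*dim(chi_2) = 2*1 = 2 and sum (mult * dim) = 1*2 = 2.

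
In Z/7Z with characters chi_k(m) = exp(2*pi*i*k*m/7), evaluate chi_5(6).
chi_5(6) = zeta_7^30 = exp(4*I*pi/7)

Why: chi_5(6) = zeta_7^(5*6) = zeta_7^30. Since zeta_7^7 = 1, this equals zeta_7^2 = exp(2*pi*i*2/7) = exp(4*I*pi/7).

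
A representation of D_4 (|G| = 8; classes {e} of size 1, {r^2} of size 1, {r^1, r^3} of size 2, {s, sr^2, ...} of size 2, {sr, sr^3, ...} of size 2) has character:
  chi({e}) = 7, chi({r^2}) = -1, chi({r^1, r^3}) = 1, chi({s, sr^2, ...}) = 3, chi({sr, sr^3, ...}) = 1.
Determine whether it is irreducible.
Not irreducible (reducible): <chi, chi> = 9 > 1.

Details: <chi, chi> = (1/|G|) sum_C |C| * |chi(C)|^2 = (1/8)[1*|7|^2 + 1*|-1|^2 + 2*|1|^2 + 2*|3|^2 + 2*|1|^2]
  = (1/8)[(49) + (1) + (2) + (18) + (2)] = 72/8 = 9.
A character is irreducible iff <chi, chi> = 1, so this representation is reducible.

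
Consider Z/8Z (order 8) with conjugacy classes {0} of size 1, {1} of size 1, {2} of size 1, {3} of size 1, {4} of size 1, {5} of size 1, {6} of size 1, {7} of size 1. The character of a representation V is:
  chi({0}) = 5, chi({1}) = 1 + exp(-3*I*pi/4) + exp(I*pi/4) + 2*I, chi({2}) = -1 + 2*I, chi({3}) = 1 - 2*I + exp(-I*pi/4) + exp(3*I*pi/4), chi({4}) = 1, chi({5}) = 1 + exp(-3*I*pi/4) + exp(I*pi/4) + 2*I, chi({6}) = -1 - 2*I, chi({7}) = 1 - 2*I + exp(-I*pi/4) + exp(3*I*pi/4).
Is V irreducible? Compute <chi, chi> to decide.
Not irreducible (reducible): <chi, chi> = 7 > 1.

<chi, chi> = (1/|G|) sum_C |C| * |chi(C)|^2 = (1/8)[1*|5|^2 + 1*|1 + exp(-3*I*pi/4) + exp(I*pi/4) + 2*I|^2 + 1*|-1 + 2*I|^2 + 1*|1 - 2*I + exp(-I*pi/4) + exp(3*I*pi/4)|^2 + 1*|1|^2 + 1*|1 + exp(-3*I*pi/4) + exp(I*pi/4) + 2*I|^2 + 1*|-1 - 2*I|^2 + 1*|1 - 2*I + exp(-I*pi/4) + exp(3*I*pi/4)|^2]
  = (1/8)[(25) + (5) + (5) + (5) + (1) + (5) + (5) + (5)] = 56/8 = 7.
(Exp terms are combined using exp(i*s)*conj(exp(i*t)) = exp(i*(s-t)), and sums of them are collapsed using the identity that for every m > 1 the m distinct m-th roots of unity sum to 0, e.g. 1 + exp(2*I*pi/3) + exp(-2*I*pi/3) = 0.)
A character is irreducible iff <chi, chi> = 1, so this representation is reducible.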